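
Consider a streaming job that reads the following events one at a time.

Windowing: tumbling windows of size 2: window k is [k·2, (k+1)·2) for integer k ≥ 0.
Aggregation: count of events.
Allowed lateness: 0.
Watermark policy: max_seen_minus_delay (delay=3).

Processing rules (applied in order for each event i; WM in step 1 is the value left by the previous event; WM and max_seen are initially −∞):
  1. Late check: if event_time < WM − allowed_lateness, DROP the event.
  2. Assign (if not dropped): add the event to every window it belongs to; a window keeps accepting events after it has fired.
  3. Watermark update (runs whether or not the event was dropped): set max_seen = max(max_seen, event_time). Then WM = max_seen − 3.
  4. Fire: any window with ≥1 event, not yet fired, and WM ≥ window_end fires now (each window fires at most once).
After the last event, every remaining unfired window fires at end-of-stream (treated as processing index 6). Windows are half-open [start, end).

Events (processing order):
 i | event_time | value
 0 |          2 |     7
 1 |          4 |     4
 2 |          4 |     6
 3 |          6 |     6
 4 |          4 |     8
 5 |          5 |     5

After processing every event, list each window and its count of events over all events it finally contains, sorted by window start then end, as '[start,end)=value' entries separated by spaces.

i=0 t=2 v=7: → [2,4); WM=-1
i=1 t=4 v=4: → [4,6); WM=1
i=2 t=4 v=6: → [4,6); WM=1
i=3 t=6 v=6: → [6,8); WM=3
i=4 t=4 v=8: → [4,6); WM=3
i=5 t=5 v=5: → [4,6); WM=3

[2,4)=1 [4,6)=4 [6,8)=1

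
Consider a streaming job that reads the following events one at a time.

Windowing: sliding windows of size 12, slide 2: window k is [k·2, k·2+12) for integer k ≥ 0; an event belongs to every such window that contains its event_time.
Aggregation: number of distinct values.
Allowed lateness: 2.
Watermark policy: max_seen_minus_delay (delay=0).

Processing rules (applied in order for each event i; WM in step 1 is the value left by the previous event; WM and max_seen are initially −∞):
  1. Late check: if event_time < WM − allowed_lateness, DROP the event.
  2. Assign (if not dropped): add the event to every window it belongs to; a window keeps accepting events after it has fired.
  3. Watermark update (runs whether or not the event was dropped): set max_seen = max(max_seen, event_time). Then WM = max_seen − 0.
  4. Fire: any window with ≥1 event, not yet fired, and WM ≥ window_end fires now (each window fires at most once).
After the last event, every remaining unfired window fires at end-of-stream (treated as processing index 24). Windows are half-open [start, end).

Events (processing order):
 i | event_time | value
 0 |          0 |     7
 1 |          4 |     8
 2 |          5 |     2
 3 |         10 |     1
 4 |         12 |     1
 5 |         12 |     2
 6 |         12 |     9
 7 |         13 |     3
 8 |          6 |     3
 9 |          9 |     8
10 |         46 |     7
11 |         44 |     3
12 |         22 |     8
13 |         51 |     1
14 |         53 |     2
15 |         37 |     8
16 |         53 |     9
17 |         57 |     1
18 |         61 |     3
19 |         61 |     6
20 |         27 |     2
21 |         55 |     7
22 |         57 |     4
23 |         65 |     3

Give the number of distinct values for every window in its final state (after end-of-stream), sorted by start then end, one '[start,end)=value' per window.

i=0 t=0 v=7: → [0,12); WM=0
i=1 t=4 v=8: → [4,16),[2,14),[0,12); WM=4
i=2 t=5 v=2: → [4,16),[2,14),[0,12); WM=5
i=3 t=10 v=1: → [10,22),[8,20),[6,18),[4,16),[2,14),[0,12); WM=10
i=4 t=12 v=1: → [12,24),[10,22),[8,20),[6,18),[4,16),[2,14); WM=12; [0,12) fires=4
i=5 t=12 v=2: → [12,24),[10,22),[8,20),[6,18),[4,16),[2,14); WM=12
i=6 t=12 v=9: → [12,24),[10,22),[8,20),[6,18),[4,16),[2,14); WM=12
i=7 t=13 v=3: → [12,24),[10,22),[8,20),[6,18),[4,16),[2,14); WM=13
i=8 t=6 v=3: DROP (t<13-2); WM=13
i=9 t=9 v=8: DROP (t<13-2); WM=13
i=10 t=46 v=7: → [46,58),[44,56),[42,54),[40,52),[38,50),[36,48); WM=46; [2,14) fires=5 [4,16) fires=5 [6,18) fires=4 [8,20) fires=4 [10,22) fires=4 [12,24) fires=4
i=11 t=44 v=3: → [44,56),[42,54),[40,52),[38,50),[36,48),[34,46); WM=46; [34,46) fires=1
i=12 t=22 v=8: DROP (t<46-2); WM=46
i=13 t=51 v=1: → [50,62),[48,60),[46,58),[44,56),[42,54),[40,52); WM=51; [36,48) fires=2 [38,50) fires=2
i=14 t=53 v=2: → [52,64),[50,62),[48,60),[46,58),[44,56),[42,54); WM=53; [40,52) fires=3
i=15 t=37 v=8: DROP (t<53-2); WM=53
i=16 t=53 v=9: → [52,64),[50,62),[48,60),[46,58),[44,56),[42,54); WM=53
i=17 t=57 v=1: → [56,68),[54,66),[52,64),[50,62),[48,60),[46,58); WM=57; [42,54) fires=5 [44,56) fires=5
i=18 t=61 v=3: → [60,72),[58,70),[56,68),[54,66),[52,64),[50,62); WM=61; [46,58) fires=4 [48,60) fires=3
i=19 t=61 v=6: → [60,72),[58,70),[56,68),[54,66),[52,64),[50,62); WM=61
i=20 t=27 v=2: DROP (t<61-2); WM=61
i=21 t=55 v=7: DROP (t<61-2); WM=61
i=22 t=57 v=4: DROP (t<61-2); WM=61
i=23 t=65 v=3: → [64,76),[62,74),[60,72),[58,70),[56,68),[54,66); WM=65; [50,62) fires=5 [52,64) fires=5

[0,12)=4 [2,14)=5 [4,16)=5 [6,18)=4 [8,20)=4 [10,22)=4 [12,24)=4 [34,46)=1 [36,48)=2 [38,50)=2 [40,52)=3 [42,54)=5 [44,56)=5 [46,58)=4 [48,60)=3 [50,62)=5 [52,64)=5 [54,66)=3 [56,68)=3 [58,70)=2 [60,72)=2 [62,74)=1 [64,76)=1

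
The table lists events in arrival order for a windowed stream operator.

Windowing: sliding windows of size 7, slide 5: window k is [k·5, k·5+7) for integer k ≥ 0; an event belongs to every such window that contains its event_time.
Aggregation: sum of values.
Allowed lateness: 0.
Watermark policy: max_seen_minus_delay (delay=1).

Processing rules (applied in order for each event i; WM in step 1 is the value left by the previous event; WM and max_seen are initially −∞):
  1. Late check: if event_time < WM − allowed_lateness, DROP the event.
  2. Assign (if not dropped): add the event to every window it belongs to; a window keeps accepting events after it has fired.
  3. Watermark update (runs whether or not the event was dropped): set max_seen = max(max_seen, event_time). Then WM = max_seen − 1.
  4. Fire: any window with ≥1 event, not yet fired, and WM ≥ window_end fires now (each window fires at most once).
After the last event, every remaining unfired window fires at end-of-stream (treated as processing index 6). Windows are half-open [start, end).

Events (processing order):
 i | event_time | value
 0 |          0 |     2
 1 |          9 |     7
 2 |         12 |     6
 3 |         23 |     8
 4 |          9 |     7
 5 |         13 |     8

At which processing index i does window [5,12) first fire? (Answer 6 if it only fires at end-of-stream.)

i=0 t=0 v=2: → [0,7); WM=-1
i=1 t=9 v=7: → [5,12); WM=8; [0,7) fires=2
i=2 t=12 v=6: → [10,17); WM=11
i=3 t=23 v=8: → [20,27); WM=22; [5,12) fires=7 [10,17) fires=6
i=4 t=9 v=7: DROP (t<22-0); WM=22
i=5 t=13 v=8: DROP (t<22-0); WM=22

3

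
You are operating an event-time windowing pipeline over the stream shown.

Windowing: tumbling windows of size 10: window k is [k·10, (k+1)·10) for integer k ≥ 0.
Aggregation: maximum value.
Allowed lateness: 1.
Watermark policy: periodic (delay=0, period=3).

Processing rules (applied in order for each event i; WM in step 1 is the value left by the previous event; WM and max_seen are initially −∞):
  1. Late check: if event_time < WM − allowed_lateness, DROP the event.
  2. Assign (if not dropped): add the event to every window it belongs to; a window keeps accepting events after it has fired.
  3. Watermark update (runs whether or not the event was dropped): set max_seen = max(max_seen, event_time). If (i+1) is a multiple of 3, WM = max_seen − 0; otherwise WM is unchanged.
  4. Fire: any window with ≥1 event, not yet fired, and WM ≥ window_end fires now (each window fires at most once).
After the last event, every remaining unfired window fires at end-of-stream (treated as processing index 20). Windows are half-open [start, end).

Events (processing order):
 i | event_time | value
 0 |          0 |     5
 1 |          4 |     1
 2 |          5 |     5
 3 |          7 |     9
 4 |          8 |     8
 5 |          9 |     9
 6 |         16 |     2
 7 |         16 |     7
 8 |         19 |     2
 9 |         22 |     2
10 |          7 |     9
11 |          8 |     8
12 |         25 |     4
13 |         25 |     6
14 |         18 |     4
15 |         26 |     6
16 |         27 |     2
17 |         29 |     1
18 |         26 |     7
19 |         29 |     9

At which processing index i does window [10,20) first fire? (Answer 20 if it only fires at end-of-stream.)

11

i=0 t=0 v=5: → [0,10); WM=−∞
i=1 t=4 v=1: → [0,10); WM=−∞
i=2 t=5 v=5: → [0,10); WM=5
i=3 t=7 v=9: → [0,10); WM=5
i=4 t=8 v=8: → [0,10); WM=5
i=5 t=9 v=9: → [0,10); WM=9
i=6 t=16 v=2: → [10,20); WM=9
i=7 t=16 v=7: → [10,20); WM=9
i=8 t=19 v=2: → [10,20); WM=19; [0,10) fires=9
i=9 t=22 v=2: → [20,30); WM=19
i=10 t=7 v=9: DROP (t<19-1); WM=19
i=11 t=8 v=8: DROP (t<19-1); WM=22; [10,20) fires=7
i=12 t=25 v=4: → [20,30); WM=22
i=13 t=25 v=6: → [20,30); WM=22
i=14 t=18 v=4: DROP (t<22-1); WM=25
i=15 t=26 v=6: → [20,30); WM=25
i=16 t=27 v=2: → [20,30); WM=25
i=17 t=29 v=1: → [20,30); WM=29
i=18 t=26 v=7: DROP (t<29-1); WM=29
i=19 t=29 v=9: → [20,30); WM=29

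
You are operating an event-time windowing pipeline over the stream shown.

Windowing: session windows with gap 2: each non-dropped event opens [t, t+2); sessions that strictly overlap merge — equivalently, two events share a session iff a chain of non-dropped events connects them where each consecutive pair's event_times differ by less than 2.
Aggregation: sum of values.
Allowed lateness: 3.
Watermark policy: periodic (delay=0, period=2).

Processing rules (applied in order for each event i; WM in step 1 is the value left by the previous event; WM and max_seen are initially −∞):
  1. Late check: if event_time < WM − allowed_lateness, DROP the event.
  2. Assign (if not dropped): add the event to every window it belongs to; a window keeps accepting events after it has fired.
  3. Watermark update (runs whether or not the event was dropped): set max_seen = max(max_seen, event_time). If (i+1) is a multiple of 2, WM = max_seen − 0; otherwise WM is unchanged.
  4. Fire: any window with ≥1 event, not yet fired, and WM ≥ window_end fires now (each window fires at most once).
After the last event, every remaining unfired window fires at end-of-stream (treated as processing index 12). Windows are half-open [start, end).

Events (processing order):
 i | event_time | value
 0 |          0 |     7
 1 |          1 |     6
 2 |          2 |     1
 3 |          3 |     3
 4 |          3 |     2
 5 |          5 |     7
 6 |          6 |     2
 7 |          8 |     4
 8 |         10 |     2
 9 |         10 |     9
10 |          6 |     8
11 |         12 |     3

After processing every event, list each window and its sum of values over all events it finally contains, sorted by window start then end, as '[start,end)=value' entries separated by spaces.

i=0 t=0 v=7: → [0,2); WM=−∞
i=1 t=1 v=6: → [0,3); WM=1
i=2 t=2 v=1: → [0,4); WM=1
i=3 t=3 v=3: → [0,5); WM=3
i=4 t=3 v=2: → [0,5); WM=3
i=5 t=5 v=7: → [5,7); WM=5
i=6 t=6 v=2: → [5,8); WM=5
i=7 t=8 v=4: → [8,10); WM=8
i=8 t=10 v=2: → [10,12); WM=8
i=9 t=10 v=9: → [10,12); WM=10
i=10 t=6 v=8: DROP (t<10-3); WM=10
i=11 t=12 v=3: → [12,14); WM=12

[0,5)=19 [5,8)=9 [8,10)=4 [10,12)=11 [12,14)=3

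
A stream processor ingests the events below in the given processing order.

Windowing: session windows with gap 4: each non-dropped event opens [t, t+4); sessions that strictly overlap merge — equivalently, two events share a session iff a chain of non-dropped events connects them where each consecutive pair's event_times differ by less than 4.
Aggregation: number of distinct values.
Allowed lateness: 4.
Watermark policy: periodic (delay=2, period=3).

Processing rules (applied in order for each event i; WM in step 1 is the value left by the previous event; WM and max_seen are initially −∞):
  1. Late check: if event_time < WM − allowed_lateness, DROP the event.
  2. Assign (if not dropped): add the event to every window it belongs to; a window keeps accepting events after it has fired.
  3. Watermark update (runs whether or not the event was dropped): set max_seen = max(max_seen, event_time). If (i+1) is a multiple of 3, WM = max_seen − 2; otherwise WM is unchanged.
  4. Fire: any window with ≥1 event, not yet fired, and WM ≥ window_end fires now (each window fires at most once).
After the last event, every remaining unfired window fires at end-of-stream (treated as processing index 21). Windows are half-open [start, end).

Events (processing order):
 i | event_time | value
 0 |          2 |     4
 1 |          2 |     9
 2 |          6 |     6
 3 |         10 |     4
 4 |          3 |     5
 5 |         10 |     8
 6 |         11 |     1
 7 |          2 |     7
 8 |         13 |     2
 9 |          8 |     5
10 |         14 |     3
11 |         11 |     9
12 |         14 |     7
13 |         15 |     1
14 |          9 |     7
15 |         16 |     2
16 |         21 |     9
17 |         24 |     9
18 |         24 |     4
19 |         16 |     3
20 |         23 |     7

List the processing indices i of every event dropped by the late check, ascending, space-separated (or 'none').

i=0 t=2 v=4: → [2,6); WM=−∞
i=1 t=2 v=9: → [2,6); WM=−∞
i=2 t=6 v=6: → [6,10); WM=4
i=3 t=10 v=4: → [10,14); WM=4
i=4 t=3 v=5: → [2,10); WM=4
i=5 t=10 v=8: → [10,14); WM=8
i=6 t=11 v=1: → [10,15); WM=8
i=7 t=2 v=7: DROP (t<8-4); WM=8
i=8 t=13 v=2: → [10,17); WM=11
i=9 t=8 v=5: → [2,17); WM=11
i=10 t=14 v=3: → [2,18); WM=11
i=11 t=11 v=9: → [2,18); WM=12
i=12 t=14 v=7: → [2,18); WM=12
i=13 t=15 v=1: → [2,19); WM=12
i=14 t=9 v=7: → [2,19); WM=13
i=15 t=16 v=2: → [2,20); WM=13
i=16 t=21 v=9: → [21,25); WM=13
i=17 t=24 v=9: → [21,28); WM=22
i=18 t=24 v=4: → [21,28); WM=22
i=19 t=16 v=3: DROP (t<22-4); WM=22
i=20 t=23 v=7: → [21,28); WM=22

7 19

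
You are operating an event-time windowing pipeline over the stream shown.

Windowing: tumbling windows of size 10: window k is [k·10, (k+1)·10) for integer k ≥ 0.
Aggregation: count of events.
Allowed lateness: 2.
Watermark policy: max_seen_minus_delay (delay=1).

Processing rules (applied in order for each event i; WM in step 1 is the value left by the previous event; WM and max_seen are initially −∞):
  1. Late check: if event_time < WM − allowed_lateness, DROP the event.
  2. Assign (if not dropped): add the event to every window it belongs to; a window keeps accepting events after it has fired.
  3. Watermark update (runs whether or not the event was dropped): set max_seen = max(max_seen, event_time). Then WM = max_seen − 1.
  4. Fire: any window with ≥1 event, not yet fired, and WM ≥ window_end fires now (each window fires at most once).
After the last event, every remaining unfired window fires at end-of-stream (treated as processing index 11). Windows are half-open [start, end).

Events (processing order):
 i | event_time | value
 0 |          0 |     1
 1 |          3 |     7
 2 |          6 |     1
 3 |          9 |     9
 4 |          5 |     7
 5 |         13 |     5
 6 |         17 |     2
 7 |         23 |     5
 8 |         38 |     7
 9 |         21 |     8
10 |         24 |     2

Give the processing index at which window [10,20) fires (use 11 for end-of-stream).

7

i=0 t=0 v=1: → [0,10); WM=-1
i=1 t=3 v=7: → [0,10); WM=2
i=2 t=6 v=1: → [0,10); WM=5
i=3 t=9 v=9: → [0,10); WM=8
i=4 t=5 v=7: DROP (t<8-2); WM=8
i=5 t=13 v=5: → [10,20); WM=12; [0,10) fires=4
i=6 t=17 v=2: → [10,20); WM=16
i=7 t=23 v=5: → [20,30); WM=22; [10,20) fires=2
i=8 t=38 v=7: → [30,40); WM=37; [20,30) fires=1
i=9 t=21 v=8: DROP (t<37-2); WM=37
i=10 t=24 v=2: DROP (t<37-2); WM=37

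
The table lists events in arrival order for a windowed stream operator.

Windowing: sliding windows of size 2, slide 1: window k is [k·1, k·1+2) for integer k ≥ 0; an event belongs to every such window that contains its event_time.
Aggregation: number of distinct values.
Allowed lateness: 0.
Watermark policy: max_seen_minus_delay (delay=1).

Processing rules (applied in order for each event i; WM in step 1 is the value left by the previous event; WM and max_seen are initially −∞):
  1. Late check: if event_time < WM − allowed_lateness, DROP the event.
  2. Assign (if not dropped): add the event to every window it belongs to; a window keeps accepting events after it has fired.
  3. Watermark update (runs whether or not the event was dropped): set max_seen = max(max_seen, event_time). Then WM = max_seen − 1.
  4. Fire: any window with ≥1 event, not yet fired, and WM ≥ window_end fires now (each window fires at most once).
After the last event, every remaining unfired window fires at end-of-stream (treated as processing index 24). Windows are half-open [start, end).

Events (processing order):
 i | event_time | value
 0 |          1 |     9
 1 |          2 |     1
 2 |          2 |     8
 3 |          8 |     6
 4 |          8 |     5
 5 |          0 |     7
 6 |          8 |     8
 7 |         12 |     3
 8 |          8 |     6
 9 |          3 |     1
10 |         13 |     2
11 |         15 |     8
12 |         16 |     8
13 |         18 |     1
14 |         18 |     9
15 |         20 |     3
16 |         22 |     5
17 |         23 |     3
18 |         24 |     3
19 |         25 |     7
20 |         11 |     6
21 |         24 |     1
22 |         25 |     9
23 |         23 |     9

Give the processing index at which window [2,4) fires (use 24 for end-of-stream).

3

i=0 t=1 v=9: → [1,3),[0,2); WM=0
i=1 t=2 v=1: → [2,4),[1,3); WM=1
i=2 t=2 v=8: → [2,4),[1,3); WM=1
i=3 t=8 v=6: → [8,10),[7,9); WM=7; [0,2) fires=1 [1,3) fires=3 [2,4) fires=2
i=4 t=8 v=5: → [8,10),[7,9); WM=7
i=5 t=0 v=7: DROP (t<7-0); WM=7
i=6 t=8 v=8: → [8,10),[7,9); WM=7
i=7 t=12 v=3: → [12,14),[11,13); WM=11; [7,9) fires=3 [8,10) fires=3
i=8 t=8 v=6: DROP (t<11-0); WM=11
i=9 t=3 v=1: DROP (t<11-0); WM=11
i=10 t=13 v=2: → [13,15),[12,14); WM=12
i=11 t=15 v=8: → [15,17),[14,16); WM=14; [11,13) fires=1 [12,14) fires=2
i=12 t=16 v=8: → [16,18),[15,17); WM=15; [13,15) fires=1
i=13 t=18 v=1: → [18,20),[17,19); WM=17; [14,16) fires=1 [15,17) fires=1
i=14 t=18 v=9: → [18,20),[17,19); WM=17
i=15 t=20 v=3: → [20,22),[19,21); WM=19; [16,18) fires=1 [17,19) fires=2
i=16 t=22 v=5: → [22,24),[21,23); WM=21; [18,20) fires=2 [19,21) fires=1
i=17 t=23 v=3: → [23,25),[22,24); WM=22; [20,22) fires=1
i=18 t=24 v=3: → [24,26),[23,25); WM=23; [21,23) fires=1
i=19 t=25 v=7: → [25,27),[24,26); WM=24; [22,24) fires=2
i=20 t=11 v=6: DROP (t<24-0); WM=24
i=21 t=24 v=1: → [24,26),[23,25); WM=24
i=22 t=25 v=9: → [25,27),[24,26); WM=24
i=23 t=23 v=9: DROP (t<24-0); WM=24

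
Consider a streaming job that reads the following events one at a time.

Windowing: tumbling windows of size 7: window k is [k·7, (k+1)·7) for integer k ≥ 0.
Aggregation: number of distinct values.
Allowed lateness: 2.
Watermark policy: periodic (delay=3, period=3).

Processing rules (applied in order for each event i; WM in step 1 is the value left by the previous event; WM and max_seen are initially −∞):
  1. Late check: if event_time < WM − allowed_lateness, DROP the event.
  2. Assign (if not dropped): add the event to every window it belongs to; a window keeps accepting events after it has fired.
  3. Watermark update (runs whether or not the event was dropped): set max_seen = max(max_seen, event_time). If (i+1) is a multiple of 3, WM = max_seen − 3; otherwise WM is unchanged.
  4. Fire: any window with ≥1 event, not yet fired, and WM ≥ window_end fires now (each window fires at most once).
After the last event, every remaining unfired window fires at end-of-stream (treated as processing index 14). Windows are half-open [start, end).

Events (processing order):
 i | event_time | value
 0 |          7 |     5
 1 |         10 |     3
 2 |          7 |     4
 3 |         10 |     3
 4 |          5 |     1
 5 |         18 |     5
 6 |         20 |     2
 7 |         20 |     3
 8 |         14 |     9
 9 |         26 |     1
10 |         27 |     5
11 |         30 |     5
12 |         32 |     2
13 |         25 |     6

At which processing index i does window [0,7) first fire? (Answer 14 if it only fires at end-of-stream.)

4

i=0 t=7 v=5: → [7,14); WM=−∞
i=1 t=10 v=3: → [7,14); WM=−∞
i=2 t=7 v=4: → [7,14); WM=7
i=3 t=10 v=3: → [7,14); WM=7
i=4 t=5 v=1: → [0,7); WM=7; [0,7) fires=1
i=5 t=18 v=5: → [14,21); WM=15; [7,14) fires=3
i=6 t=20 v=2: → [14,21); WM=15
i=7 t=20 v=3: → [14,21); WM=15
i=8 t=14 v=9: → [14,21); WM=17
i=9 t=26 v=1: → [21,28); WM=17
i=10 t=27 v=5: → [21,28); WM=17
i=11 t=30 v=5: → [28,35); WM=27; [14,21) fires=4
i=12 t=32 v=2: → [28,35); WM=27
i=13 t=25 v=6: → [21,28); WM=27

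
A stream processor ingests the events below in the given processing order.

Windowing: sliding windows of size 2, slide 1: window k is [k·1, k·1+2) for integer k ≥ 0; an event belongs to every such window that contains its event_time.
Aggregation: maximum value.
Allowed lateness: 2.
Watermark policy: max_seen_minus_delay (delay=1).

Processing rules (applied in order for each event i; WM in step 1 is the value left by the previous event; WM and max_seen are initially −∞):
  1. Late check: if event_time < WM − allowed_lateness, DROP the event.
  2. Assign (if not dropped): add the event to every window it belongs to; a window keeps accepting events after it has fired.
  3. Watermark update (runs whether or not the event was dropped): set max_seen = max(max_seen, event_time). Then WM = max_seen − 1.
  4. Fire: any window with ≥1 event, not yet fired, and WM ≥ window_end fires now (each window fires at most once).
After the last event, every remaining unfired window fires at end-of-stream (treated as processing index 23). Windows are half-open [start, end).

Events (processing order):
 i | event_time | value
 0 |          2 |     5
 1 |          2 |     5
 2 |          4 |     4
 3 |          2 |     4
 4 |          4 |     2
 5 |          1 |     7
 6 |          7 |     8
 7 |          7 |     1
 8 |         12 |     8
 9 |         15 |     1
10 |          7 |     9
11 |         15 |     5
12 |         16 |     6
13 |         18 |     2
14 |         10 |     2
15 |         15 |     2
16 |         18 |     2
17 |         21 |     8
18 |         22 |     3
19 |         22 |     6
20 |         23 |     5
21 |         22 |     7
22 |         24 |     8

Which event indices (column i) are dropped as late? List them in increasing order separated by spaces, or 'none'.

i=0 t=2 v=5: → [2,4),[1,3); WM=1
i=1 t=2 v=5: → [2,4),[1,3); WM=1
i=2 t=4 v=4: → [4,6),[3,5); WM=3; [1,3) fires=5
i=3 t=2 v=4: → [2,4),[1,3); WM=3
i=4 t=4 v=2: → [4,6),[3,5); WM=3
i=5 t=1 v=7: → [1,3),[0,2); WM=3; [0,2) fires=7
i=6 t=7 v=8: → [7,9),[6,8); WM=6; [2,4) fires=5 [3,5) fires=4 [4,6) fires=4
i=7 t=7 v=1: → [7,9),[6,8); WM=6
i=8 t=12 v=8: → [12,14),[11,13); WM=11; [6,8) fires=8 [7,9) fires=8
i=9 t=15 v=1: → [15,17),[14,16); WM=14; [11,13) fires=8 [12,14) fires=8
i=10 t=7 v=9: DROP (t<14-2); WM=14
i=11 t=15 v=5: → [15,17),[14,16); WM=14
i=12 t=16 v=6: → [16,18),[15,17); WM=15
i=13 t=18 v=2: → [18,20),[17,19); WM=17; [14,16) fires=5 [15,17) fires=6
i=14 t=10 v=2: DROP (t<17-2); WM=17
i=15 t=15 v=2: → [15,17),[14,16); WM=17
i=16 t=18 v=2: → [18,20),[17,19); WM=17
i=17 t=21 v=8: → [21,23),[20,22); WM=20; [16,18) fires=6 [17,19) fires=2 [18,20) fires=2
i=18 t=22 v=3: → [22,24),[21,23); WM=21
i=19 t=22 v=6: → [22,24),[21,23); WM=21
i=20 t=23 v=5: → [23,25),[22,24); WM=22; [20,22) fires=8
i=21 t=22 v=7: → [22,24),[21,23); WM=22
i=22 t=24 v=8: → [24,26),[23,25); WM=23; [21,23) fires=8

10 14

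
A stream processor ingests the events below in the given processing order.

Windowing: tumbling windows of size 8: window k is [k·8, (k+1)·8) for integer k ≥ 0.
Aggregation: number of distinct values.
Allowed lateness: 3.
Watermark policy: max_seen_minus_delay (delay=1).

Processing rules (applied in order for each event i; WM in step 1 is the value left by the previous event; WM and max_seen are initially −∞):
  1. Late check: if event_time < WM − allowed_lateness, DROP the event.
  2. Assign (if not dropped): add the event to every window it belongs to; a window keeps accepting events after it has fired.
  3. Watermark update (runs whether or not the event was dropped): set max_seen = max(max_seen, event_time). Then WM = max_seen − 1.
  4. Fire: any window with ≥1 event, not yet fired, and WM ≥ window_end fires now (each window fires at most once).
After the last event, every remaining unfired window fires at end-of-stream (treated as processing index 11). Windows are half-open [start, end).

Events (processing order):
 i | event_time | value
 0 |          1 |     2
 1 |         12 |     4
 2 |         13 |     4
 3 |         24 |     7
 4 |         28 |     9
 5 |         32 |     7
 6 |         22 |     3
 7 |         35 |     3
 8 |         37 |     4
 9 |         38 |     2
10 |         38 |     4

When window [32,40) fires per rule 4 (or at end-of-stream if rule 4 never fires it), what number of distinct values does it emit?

4

i=0 t=1 v=2: → [0,8); WM=0
i=1 t=12 v=4: → [8,16); WM=11; [0,8) fires=1
i=2 t=13 v=4: → [8,16); WM=12
i=3 t=24 v=7: → [24,32); WM=23; [8,16) fires=1
i=4 t=28 v=9: → [24,32); WM=27
i=5 t=32 v=7: → [32,40); WM=31
i=6 t=22 v=3: DROP (t<31-3); WM=31
i=7 t=35 v=3: → [32,40); WM=34; [24,32) fires=2
i=8 t=37 v=4: → [32,40); WM=36
i=9 t=38 v=2: → [32,40); WM=37
i=10 t=38 v=4: → [32,40); WM=37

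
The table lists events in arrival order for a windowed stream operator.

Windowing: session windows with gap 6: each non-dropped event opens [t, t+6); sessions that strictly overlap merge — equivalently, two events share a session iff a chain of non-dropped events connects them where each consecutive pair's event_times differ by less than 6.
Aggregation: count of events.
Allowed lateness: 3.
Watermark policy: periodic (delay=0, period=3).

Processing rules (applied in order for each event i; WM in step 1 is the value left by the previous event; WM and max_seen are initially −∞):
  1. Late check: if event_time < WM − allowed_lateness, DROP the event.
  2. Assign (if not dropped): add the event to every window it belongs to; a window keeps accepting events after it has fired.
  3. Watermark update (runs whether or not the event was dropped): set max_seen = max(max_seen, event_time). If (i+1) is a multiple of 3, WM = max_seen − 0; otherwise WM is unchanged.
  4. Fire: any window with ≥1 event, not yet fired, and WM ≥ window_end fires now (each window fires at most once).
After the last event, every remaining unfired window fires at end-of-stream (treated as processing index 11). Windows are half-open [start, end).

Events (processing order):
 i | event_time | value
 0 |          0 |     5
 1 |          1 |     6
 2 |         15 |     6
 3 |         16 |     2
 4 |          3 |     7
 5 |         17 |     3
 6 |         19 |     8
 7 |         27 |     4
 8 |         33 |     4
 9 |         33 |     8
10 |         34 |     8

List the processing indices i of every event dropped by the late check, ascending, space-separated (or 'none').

4

i=0 t=0 v=5: → [0,6); WM=−∞
i=1 t=1 v=6: → [0,7); WM=−∞
i=2 t=15 v=6: → [15,21); WM=15
i=3 t=16 v=2: → [15,22); WM=15
i=4 t=3 v=7: DROP (t<15-3); WM=15
i=5 t=17 v=3: → [15,23); WM=17
i=6 t=19 v=8: → [15,25); WM=17
i=7 t=27 v=4: → [27,33); WM=17
i=8 t=33 v=4: → [33,39); WM=33
i=9 t=33 v=8: → [33,39); WM=33
i=10 t=34 v=8: → [33,40); WM=33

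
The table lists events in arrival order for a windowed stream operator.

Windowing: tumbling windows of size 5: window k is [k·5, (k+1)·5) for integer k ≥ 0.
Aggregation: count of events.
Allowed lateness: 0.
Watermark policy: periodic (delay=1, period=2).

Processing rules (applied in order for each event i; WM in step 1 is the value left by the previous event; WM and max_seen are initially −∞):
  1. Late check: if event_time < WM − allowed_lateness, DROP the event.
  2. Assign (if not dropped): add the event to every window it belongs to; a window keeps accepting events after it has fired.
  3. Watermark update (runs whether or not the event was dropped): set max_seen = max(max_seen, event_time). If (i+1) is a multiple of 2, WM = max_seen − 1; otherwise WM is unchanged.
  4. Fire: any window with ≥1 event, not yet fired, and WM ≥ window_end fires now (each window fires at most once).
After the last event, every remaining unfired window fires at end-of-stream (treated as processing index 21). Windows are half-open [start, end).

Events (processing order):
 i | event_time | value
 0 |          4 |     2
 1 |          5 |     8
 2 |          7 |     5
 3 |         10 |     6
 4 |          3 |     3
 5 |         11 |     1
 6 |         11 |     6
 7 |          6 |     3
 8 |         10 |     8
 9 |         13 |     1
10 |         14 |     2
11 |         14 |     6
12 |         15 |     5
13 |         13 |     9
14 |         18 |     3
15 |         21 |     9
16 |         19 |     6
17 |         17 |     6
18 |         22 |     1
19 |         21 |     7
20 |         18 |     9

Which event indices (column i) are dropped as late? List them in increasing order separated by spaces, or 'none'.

i=0 t=4 v=2: → [0,5); WM=−∞
i=1 t=5 v=8: → [5,10); WM=4
i=2 t=7 v=5: → [5,10); WM=4
i=3 t=10 v=6: → [10,15); WM=9; [0,5) fires=1
i=4 t=3 v=3: DROP (t<9-0); WM=9
i=5 t=11 v=1: → [10,15); WM=10; [5,10) fires=2
i=6 t=11 v=6: → [10,15); WM=10
i=7 t=6 v=3: DROP (t<10-0); WM=10
i=8 t=10 v=8: → [10,15); WM=10
i=9 t=13 v=1: → [10,15); WM=12
i=10 t=14 v=2: → [10,15); WM=12
i=11 t=14 v=6: → [10,15); WM=13
i=12 t=15 v=5: → [15,20); WM=13
i=13 t=13 v=9: → [10,15); WM=14
i=14 t=18 v=3: → [15,20); WM=14
i=15 t=21 v=9: → [20,25); WM=20; [10,15) fires=8 [15,20) fires=2
i=16 t=19 v=6: DROP (t<20-0); WM=20
i=17 t=17 v=6: DROP (t<20-0); WM=20
i=18 t=22 v=1: → [20,25); WM=20
i=19 t=21 v=7: → [20,25); WM=21
i=20 t=18 v=9: DROP (t<21-0); WM=21

4 7 16 17 20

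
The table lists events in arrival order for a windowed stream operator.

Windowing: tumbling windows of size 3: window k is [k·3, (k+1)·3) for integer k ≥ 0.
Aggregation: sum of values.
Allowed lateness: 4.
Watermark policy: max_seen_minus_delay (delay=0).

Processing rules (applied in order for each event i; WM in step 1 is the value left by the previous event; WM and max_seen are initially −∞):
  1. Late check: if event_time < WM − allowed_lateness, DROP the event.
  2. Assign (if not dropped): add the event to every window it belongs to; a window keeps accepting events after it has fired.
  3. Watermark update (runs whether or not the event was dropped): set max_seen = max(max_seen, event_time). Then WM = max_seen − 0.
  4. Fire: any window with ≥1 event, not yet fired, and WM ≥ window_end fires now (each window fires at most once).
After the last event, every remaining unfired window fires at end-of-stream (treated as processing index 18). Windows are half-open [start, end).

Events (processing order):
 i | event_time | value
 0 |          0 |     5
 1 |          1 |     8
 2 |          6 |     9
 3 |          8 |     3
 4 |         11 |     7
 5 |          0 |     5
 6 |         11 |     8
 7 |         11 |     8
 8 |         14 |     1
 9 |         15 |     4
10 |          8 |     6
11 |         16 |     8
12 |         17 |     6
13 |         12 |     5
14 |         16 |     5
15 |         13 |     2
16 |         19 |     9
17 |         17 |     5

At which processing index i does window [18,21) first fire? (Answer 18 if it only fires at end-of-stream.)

18

i=0 t=0 v=5: → [0,3); WM=0
i=1 t=1 v=8: → [0,3); WM=1
i=2 t=6 v=9: → [6,9); WM=6; [0,3) fires=13
i=3 t=8 v=3: → [6,9); WM=8
i=4 t=11 v=7: → [9,12); WM=11; [6,9) fires=12
i=5 t=0 v=5: DROP (t<11-4); WM=11
i=6 t=11 v=8: → [9,12); WM=11
i=7 t=11 v=8: → [9,12); WM=11
i=8 t=14 v=1: → [12,15); WM=14; [9,12) fires=23
i=9 t=15 v=4: → [15,18); WM=15; [12,15) fires=1
i=10 t=8 v=6: DROP (t<15-4); WM=15
i=11 t=16 v=8: → [15,18); WM=16
i=12 t=17 v=6: → [15,18); WM=17
i=13 t=12 v=5: DROP (t<17-4); WM=17
i=14 t=16 v=5: → [15,18); WM=17
i=15 t=13 v=2: → [12,15); WM=17
i=16 t=19 v=9: → [18,21); WM=19; [15,18) fires=23
i=17 t=17 v=5: → [15,18); WM=19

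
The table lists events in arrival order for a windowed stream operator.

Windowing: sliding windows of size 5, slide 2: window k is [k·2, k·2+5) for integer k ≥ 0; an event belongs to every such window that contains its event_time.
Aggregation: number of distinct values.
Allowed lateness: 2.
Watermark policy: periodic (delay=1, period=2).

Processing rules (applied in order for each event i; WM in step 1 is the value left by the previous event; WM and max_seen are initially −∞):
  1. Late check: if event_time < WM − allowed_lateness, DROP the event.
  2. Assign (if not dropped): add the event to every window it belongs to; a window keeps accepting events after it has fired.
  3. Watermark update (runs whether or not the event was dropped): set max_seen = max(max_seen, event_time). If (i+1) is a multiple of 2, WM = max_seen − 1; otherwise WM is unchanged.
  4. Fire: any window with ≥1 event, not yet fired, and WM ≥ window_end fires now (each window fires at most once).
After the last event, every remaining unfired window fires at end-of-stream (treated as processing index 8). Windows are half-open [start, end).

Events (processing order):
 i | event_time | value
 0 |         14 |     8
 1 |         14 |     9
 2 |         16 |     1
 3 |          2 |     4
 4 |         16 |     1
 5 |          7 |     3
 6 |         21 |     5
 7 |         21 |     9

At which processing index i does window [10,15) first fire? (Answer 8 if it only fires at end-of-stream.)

i=0 t=14 v=8: → [14,19),[12,17),[10,15); WM=−∞
i=1 t=14 v=9: → [14,19),[12,17),[10,15); WM=13
i=2 t=16 v=1: → [16,21),[14,19),[12,17); WM=13
i=3 t=2 v=4: DROP (t<13-2); WM=15; [10,15) fires=2
i=4 t=16 v=1: → [16,21),[14,19),[12,17); WM=15
i=5 t=7 v=3: DROP (t<15-2); WM=15
i=6 t=21 v=5: → [20,25),[18,23); WM=15
i=7 t=21 v=9: → [20,25),[18,23); WM=20; [12,17) fires=3 [14,19) fires=3

3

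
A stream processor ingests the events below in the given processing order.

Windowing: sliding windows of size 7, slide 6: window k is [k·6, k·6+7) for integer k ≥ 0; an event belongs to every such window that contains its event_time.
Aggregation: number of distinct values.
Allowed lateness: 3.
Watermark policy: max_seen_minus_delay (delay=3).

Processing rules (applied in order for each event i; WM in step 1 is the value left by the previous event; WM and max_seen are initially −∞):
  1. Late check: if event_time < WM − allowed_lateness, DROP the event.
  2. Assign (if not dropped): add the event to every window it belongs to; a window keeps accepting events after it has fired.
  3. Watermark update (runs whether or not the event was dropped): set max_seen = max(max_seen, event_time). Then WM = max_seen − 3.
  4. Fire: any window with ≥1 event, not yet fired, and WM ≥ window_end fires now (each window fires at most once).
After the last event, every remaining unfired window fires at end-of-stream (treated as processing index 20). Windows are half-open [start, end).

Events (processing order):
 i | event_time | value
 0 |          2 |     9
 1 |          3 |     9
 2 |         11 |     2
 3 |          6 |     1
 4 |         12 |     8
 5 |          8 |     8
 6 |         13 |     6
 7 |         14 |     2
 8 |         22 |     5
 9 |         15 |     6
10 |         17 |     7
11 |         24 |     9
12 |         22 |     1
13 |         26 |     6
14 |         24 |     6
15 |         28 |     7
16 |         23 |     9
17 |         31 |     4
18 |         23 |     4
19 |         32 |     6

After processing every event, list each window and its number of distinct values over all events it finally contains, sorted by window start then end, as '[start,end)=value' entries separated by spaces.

[0,7)=2 [6,13)=3 [12,19)=4 [18,25)=4 [24,31)=3 [30,37)=2

i=0 t=2 v=9: → [0,7); WM=-1
i=1 t=3 v=9: → [0,7); WM=0
i=2 t=11 v=2: → [6,13); WM=8; [0,7) fires=1
i=3 t=6 v=1: → [6,13),[0,7); WM=8
i=4 t=12 v=8: → [12,19),[6,13); WM=9
i=5 t=8 v=8: → [6,13); WM=9
i=6 t=13 v=6: → [12,19); WM=10
i=7 t=14 v=2: → [12,19); WM=11
i=8 t=22 v=5: → [18,25); WM=19; [6,13) fires=3 [12,19) fires=3
i=9 t=15 v=6: DROP (t<19-3); WM=19
i=10 t=17 v=7: → [12,19); WM=19
i=11 t=24 v=9: → [24,31),[18,25); WM=21
i=12 t=22 v=1: → [18,25); WM=21
i=13 t=26 v=6: → [24,31); WM=23
i=14 t=24 v=6: → [24,31),[18,25); WM=23
i=15 t=28 v=7: → [24,31); WM=25; [18,25) fires=4
i=16 t=23 v=9: → [18,25); WM=25
i=17 t=31 v=4: → [30,37); WM=28
i=18 t=23 v=4: DROP (t<28-3); WM=28
i=19 t=32 v=6: → [30,37); WM=29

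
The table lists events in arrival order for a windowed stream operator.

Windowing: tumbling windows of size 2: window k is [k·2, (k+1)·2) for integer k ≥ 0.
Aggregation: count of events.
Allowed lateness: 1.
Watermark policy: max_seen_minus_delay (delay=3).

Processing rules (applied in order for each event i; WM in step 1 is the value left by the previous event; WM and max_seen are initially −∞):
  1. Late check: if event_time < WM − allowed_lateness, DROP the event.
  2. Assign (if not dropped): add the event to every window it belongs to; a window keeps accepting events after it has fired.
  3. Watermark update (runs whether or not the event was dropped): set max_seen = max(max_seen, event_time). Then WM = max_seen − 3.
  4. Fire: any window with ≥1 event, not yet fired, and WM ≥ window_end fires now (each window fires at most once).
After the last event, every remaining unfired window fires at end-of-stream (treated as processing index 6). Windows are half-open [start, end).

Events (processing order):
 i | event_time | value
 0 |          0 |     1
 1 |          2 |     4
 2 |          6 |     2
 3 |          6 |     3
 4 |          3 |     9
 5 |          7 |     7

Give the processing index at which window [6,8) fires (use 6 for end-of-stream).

6

i=0 t=0 v=1: → [0,2); WM=-3
i=1 t=2 v=4: → [2,4); WM=-1
i=2 t=6 v=2: → [6,8); WM=3; [0,2) fires=1
i=3 t=6 v=3: → [6,8); WM=3
i=4 t=3 v=9: → [2,4); WM=3
i=5 t=7 v=7: → [6,8); WM=4; [2,4) fires=2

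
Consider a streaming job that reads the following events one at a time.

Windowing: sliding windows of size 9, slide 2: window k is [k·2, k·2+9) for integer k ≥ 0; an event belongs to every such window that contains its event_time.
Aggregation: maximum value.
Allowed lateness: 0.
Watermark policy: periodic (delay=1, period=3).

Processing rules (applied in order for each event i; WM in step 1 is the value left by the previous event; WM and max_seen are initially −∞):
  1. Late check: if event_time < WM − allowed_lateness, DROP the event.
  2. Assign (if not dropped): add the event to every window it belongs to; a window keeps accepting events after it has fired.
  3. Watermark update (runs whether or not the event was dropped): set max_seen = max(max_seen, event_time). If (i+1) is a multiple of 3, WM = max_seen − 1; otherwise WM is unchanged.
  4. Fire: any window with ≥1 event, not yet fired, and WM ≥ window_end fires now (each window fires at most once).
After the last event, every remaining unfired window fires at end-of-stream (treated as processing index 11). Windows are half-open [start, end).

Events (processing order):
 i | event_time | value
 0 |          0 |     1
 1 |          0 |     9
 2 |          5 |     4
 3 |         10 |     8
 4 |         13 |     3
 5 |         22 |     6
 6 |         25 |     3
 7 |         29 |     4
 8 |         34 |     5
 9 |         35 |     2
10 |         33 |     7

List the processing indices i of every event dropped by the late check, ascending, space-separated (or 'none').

none

i=0 t=0 v=1: → [0,9); WM=−∞
i=1 t=0 v=9: → [0,9); WM=−∞
i=2 t=5 v=4: → [4,13),[2,11),[0,9); WM=4
i=3 t=10 v=8: → [10,19),[8,17),[6,15),[4,13),[2,11); WM=4
i=4 t=13 v=3: → [12,21),[10,19),[8,17),[6,15); WM=4
i=5 t=22 v=6: → [22,31),[20,29),[18,27),[16,25),[14,23); WM=21; [0,9) fires=9 [2,11) fires=8 [4,13) fires=8 [6,15) fires=8 [8,17) fires=8 [10,19) fires=8 [12,21) fires=3
i=6 t=25 v=3: → [24,33),[22,31),[20,29),[18,27); WM=21
i=7 t=29 v=4: → [28,37),[26,35),[24,33),[22,31); WM=21
i=8 t=34 v=5: → [34,43),[32,41),[30,39),[28,37),[26,35); WM=33; [14,23) fires=6 [16,25) fires=6 [18,27) fires=6 [20,29) fires=6 [22,31) fires=6 [24,33) fires=4
i=9 t=35 v=2: → [34,43),[32,41),[30,39),[28,37); WM=33
i=10 t=33 v=7: → [32,41),[30,39),[28,37),[26,35); WM=33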